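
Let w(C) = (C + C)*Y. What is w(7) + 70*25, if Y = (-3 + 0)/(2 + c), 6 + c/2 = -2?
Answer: 1753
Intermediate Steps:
c = -16 (c = -12 + 2*(-2) = -12 - 4 = -16)
Y = 3/14 (Y = (-3 + 0)/(2 - 16) = -3/(-14) = -3*(-1/14) = 3/14 ≈ 0.21429)
w(C) = 3*C/7 (w(C) = (C + C)*(3/14) = (2*C)*(3/14) = 3*C/7)
w(7) + 70*25 = (3/7)*7 + 70*25 = 3 + 1750 = 1753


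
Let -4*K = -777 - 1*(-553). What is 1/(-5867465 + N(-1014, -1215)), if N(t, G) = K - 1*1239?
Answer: -1/5868648 ≈ -1.7040e-7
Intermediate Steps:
K = 56 (K = -(-777 - 1*(-553))/4 = -(-777 + 553)/4 = -¼*(-224) = 56)
N(t, G) = -1183 (N(t, G) = 56 - 1*1239 = 56 - 1239 = -1183)
1/(-5867465 + N(-1014, -1215)) = 1/(-5867465 - 1183) = 1/(-5868648) = -1/5868648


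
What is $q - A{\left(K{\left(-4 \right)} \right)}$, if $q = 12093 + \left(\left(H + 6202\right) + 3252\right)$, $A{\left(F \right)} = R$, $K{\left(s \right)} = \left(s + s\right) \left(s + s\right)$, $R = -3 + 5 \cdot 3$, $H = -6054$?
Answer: $15481$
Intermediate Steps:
$R = 12$ ($R = -3 + 15 = 12$)
$K{\left(s \right)} = 4 s^{2}$ ($K{\left(s \right)} = 2 s 2 s = 4 s^{2}$)
$A{\left(F \right)} = 12$
$q = 15493$ ($q = 12093 + \left(\left(-6054 + 6202\right) + 3252\right) = 12093 + \left(148 + 3252\right) = 12093 + 3400 = 15493$)
$q - A{\left(K{\left(-4 \right)} \right)} = 15493 - 12 = 15481$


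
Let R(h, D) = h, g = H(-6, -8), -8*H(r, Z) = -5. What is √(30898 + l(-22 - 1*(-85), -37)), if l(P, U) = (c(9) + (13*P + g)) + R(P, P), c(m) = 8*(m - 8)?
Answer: √508618/4 ≈ 178.29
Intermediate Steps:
H(r, Z) = 5/8 (H(r, Z) = -⅛*(-5) = 5/8)
g = 5/8 ≈ 0.62500
c(m) = -64 + 8*m (c(m) = 8*(-8 + m) = -64 + 8*m)
l(P, U) = 69/8 + 14*P (l(P, U) = ((-64 + 8*9) + (13*P + 5/8)) + P = ((-64 + 72) + (5/8 + 13*P)) + P = (8 + (5/8 + 13*P)) + P = (69/8 + 13*P) + P = 69/8 + 14*P)
√(30898 + l(-22 - 1*(-85), -37)) = √(30898 + (69/8 + 14*(-22 - 1*(-85)))) = √(30898 + (69/8 + 14*(-22 + 85))) = √(30898 + (69/8 + 14*63)) = √(30898 + (69/8 + 882)) = √(30898 + 7125/8) = √(254309/8) = √508618/4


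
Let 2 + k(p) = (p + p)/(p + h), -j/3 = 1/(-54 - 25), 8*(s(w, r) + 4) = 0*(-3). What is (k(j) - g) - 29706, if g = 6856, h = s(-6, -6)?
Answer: -11444538/313 ≈ -36564.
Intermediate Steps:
s(w, r) = -4 (s(w, r) = -4 + (0*(-3))/8 = -4 + (⅛)*0 = -4 + 0 = -4)
h = -4
j = 3/79 (j = -3/(-54 - 25) = -3/(-79) = -3*(-1/79) = 3/79 ≈ 0.037975)
k(p) = -2 + 2*p/(-4 + p) (k(p) = -2 + (p + p)/(p - 4) = -2 + (2*p)/(-4 + p) = -2 + 2*p/(-4 + p))
(k(j) - g) - 29706 = (8/(-4 + 3/79) - 1*6856) - 29706 = (8/(-313/79) - 6856) - 29706 = (8*(-79/313) - 6856) - 29706 = (-632/313 - 6856) - 29706 = -2146560/313 - 29706 = -11444538/313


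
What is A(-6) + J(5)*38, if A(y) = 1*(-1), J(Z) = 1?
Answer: 37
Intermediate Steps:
A(y) = -1
A(-6) + J(5)*38 = -1 + 1*38 = -1 + 38 = 37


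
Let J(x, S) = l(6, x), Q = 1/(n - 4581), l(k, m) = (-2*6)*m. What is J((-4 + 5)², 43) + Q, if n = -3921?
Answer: -102025/8502 ≈ -12.000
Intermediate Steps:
l(k, m) = -12*m
Q = -1/8502 (Q = 1/(-3921 - 4581) = 1/(-8502) = -1/8502 ≈ -0.00011762)
J(x, S) = -12*x
J((-4 + 5)², 43) + Q = -12*(-4 + 5)² - 1/8502 = -12*1² - 1/8502 = -12*1 - 1/8502 = -12 - 1/8502 = -102025/8502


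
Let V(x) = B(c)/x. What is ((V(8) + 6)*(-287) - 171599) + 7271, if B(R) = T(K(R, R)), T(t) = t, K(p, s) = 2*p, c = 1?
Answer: -664487/4 ≈ -1.6612e+5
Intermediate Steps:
B(R) = 2*R
V(x) = 2/x (V(x) = (2*1)/x = 2/x)
((V(8) + 6)*(-287) - 171599) + 7271 = ((2/8 + 6)*(-287) - 171599) + 7271 = ((2*(⅛) + 6)*(-287) - 171599) + 7271 = ((¼ + 6)*(-287) - 171599) + 7271 = ((25/4)*(-287) - 171599) + 7271 = (-7175/4 - 171599) + 7271 = -693571/4 + 7271 = -664487/4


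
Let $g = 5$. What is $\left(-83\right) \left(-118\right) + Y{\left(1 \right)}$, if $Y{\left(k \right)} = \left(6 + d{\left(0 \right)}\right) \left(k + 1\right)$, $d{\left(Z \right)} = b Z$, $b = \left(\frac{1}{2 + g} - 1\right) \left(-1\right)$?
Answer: $9806$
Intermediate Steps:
$b = \frac{6}{7}$ ($b = \left(\frac{1}{2 + 5} - 1\right) \left(-1\right) = \left(\frac{1}{7} - 1\right) \left(-1\right) = \left(- \frac{6}{7}\right) \left(-1\right) = \frac{6}{7} \approx 0.85714$)
$d{\left(Z \right)} = \frac{6 Z}{7}$
$Y{\left(k \right)} = 6 + 6 k$ ($Y{\left(k \right)} = \left(6 + \frac{6}{7} \cdot 0\right) \left(k + 1\right) = \left(6 + 0\right) \left(1 + k\right) = 6 \left(1 + k\right) = 6 + 6 k$)
$\left(-83\right) \left(-118\right) + Y{\left(1 \right)} = \left(-83\right) \left(-118\right) + \left(6 + 6 \cdot 1\right) = 9794 + \left(6 + 6\right) = 9794 + 12 = 9806$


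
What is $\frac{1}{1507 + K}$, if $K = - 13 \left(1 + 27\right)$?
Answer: $\frac{1}{1143} \approx 0.00087489$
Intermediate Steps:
$K = -364$ ($K = \left(-13\right) 28 = -364$)
$\frac{1}{1507 + K} = \frac{1}{1507 - 364} = \frac{1}{1143}$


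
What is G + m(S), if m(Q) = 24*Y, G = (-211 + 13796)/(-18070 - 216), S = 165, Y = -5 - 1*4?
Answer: -3963361/18286 ≈ -216.74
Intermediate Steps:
Y = -9 (Y = -5 - 4 = -9)
G = -13585/18286 (G = 13585/(-18286) = 13585*(-1/18286) = -13585/18286 ≈ -0.74292)
m(Q) = -216 (m(Q) = 24*(-9) = -216)
G + m(S) = -13585/18286 - 216 = -3963361/18286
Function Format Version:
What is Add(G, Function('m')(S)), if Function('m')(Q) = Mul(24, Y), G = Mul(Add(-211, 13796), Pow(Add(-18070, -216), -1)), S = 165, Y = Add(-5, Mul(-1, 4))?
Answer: Rational(-3963361, 18286) ≈ -216.74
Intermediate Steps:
Y = -9 (Y = Add(-5, -4) = -9)
G = Rational(-13585, 18286) (G = Mul(13585, Pow(-18286, -1)) = Mul(13585, Rational(-1, 18286)) = Rational(-13585, 18286) ≈ -0.74292)
Function('m')(Q) = -216 (Function('m')(Q) = Mul(24, -9) = -216)
Add(G, Function('m')(S)) = Add(Rational(-13585, 18286), -216) = Rational(-3963361, 18286)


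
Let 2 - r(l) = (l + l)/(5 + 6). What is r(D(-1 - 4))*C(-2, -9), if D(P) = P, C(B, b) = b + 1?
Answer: -256/11 ≈ -23.273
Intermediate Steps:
C(B, b) = 1 + b
r(l) = 2 - 2*l/11 (r(l) = 2 - (l + l)/(5 + 6) = 2 - 2*l/11)
r(D(-1 - 4))*C(-2, -9) = (2 - 2*(-1 - 4)/11)*(1 - 9) = (2 - 2/11*(-5))*(-8) = (2 + 10/11)*(-8) = (32/11)*(-8) = -256/11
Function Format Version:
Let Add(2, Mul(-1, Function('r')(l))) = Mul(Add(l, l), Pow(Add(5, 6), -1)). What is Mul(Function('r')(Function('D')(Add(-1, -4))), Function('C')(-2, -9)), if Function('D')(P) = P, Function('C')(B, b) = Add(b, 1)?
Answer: Rational(-256, 11) ≈ -23.273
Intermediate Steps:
Function('C')(B, b) = Add(1, b)
Function('r')(l) = Add(2, Mul(Rational(-2, 11), l)) (Function('r')(l) = Add(2, Mul(-1, Mul(Add(l, l), Pow(Add(5, 6), -1)))) = Add(2, Mul(-1, Mul(Mul(2, l), Pow(11, -1)))) = Add(2, Mul(-1, Mul(Mul(2, l), Rational(1, 11)))) = Add(2, Mul(-1, Mul(Rational(2, 11), l))) = Add(2, Mul(Rational(-2, 11), l)))
Mul(Function('r')(Function('D')(Add(-1, -4))), Function('C')(-2, -9)) = Mul(Add(2, Mul(Rational(-2, 11), Add(-1, -4))), Add(1, -9)) = Mul(Add(2, Mul(Rational(-2, 11), -5)), -8) = Mul(Add(2, Rational(10, 11)), -8) = Mul(Rational(32, 11), -8) = Rational(-256, 11)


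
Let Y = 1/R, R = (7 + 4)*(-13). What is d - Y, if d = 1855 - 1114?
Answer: 105964/143 ≈ 741.01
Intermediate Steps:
d = 741
R = -143 (R = 11*(-13) = -143)
Y = -1/143 (Y = 1/(-143) = -1/143 ≈ -0.0069930)
d - Y = 741 - 1*(-1/143) = 741 + 1/143 = 105964/143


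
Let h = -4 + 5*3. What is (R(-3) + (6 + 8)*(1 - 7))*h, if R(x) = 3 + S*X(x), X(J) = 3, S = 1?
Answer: -858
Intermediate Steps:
R(x) = 6 (R(x) = 3 + 1*3 = 3 + 3 = 6)
h = 11 (h = -4 + 15 = 11)
(R(-3) + (6 + 8)*(1 - 7))*h = (6 + (6 + 8)*(1 - 7))*11 = (6 + 14*(-6))*11 = (6 - 84)*11 = -78*11 = -858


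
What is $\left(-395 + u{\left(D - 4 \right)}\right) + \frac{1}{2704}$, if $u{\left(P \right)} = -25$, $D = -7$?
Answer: $- \frac{1135679}{2704} \approx -420.0$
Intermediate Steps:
$\left(-395 + u{\left(D - 4 \right)}\right) + \frac{1}{2704} = \left(-395 - 25\right) + \frac{1}{2704} = -420 + \frac{1}{2704} = - \frac{1135679}{2704}$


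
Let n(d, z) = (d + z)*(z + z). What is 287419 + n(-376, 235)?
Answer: 221149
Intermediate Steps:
n(d, z) = 2*z*(d + z) (n(d, z) = (d + z)*(2*z) = 2*z*(d + z))
287419 + n(-376, 235) = 287419 + 2*235*(-376 + 235) = 287419 + 2*235*(-141) = 287419 - 66270 = 221149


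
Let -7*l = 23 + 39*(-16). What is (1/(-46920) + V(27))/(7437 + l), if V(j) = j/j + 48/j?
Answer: 2736979/7412421600 ≈ 0.00036924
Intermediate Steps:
l = 601/7 (l = -(23 + 39*(-16))/7 = -(23 - 624)/7 = -⅐*(-601) = 601/7 ≈ 85.857)
V(j) = 1 + 48/j
(1/(-46920) + V(27))/(7437 + l) = (1/(-46920) + (48 + 27)/27)/(7437 + 601/7) = (-1/46920 + (1/27)*75)/(52660/7) = (-1/46920 + 25/9)*(7/52660) = (390997/140760)*(7/52660) = 2736979/7412421600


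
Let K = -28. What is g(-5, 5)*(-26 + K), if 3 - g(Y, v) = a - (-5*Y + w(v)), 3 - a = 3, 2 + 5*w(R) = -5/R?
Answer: -7398/5 ≈ -1479.6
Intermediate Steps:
w(R) = -⅖ - 1/R (w(R) = -⅖ + (-5/R)/5 = -⅖ - 1/R)
a = 0 (a = 3 - 1*3 = 3 - 3 = 0)
g(Y, v) = 13/5 - 1/v - 5*Y (g(Y, v) = 3 - (0 - (-5*Y + (-⅖ - 1/v))) = 3 - (0 - (-⅖ - 1/v - 5*Y)) = 3 - (0 + (⅖ + 1/v + 5*Y)) = 3 - (⅖ + 1/v + 5*Y) = 3 + (-⅖ - 1/v - 5*Y) = 13/5 - 1/v - 5*Y)
g(-5, 5)*(-26 + K) = (13/5 - 1/5 - 5*(-5))*(-26 - 28) = (13/5 - 1*⅕ + 25)*(-54) = (13/5 - ⅕ + 25)*(-54) = (137/5)*(-54) = -7398/5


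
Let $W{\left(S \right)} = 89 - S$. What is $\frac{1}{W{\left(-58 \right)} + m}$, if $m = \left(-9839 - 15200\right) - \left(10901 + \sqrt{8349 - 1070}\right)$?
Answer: $- \frac{35793}{1281131570} + \frac{\sqrt{7279}}{1281131570} \approx -2.7872 \cdot 10^{-5}$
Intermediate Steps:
$m = -35940 - \sqrt{7279}$ ($m = -25039 - \left(10901 + \sqrt{7279}\right) = -35940 - \sqrt{7279} \approx -36025.0$)
$\frac{1}{W{\left(-58 \right)} + m} = \frac{1}{\left(89 - -58\right) - \left(35940 + \sqrt{7279}\right)} = \frac{1}{\left(89 + 58\right) - \left(35940 + \sqrt{7279}\right)} = \frac{1}{147 - \left(35940 + \sqrt{7279}\right)} = \frac{1}{-35793 - \sqrt{7279}}$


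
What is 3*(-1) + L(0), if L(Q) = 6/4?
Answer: -3/2 ≈ -1.5000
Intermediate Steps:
L(Q) = 3/2 (L(Q) = 6*(¼) = 3/2)
3*(-1) + L(0) = 3*(-1) + 3/2 = -3 + 3/2 = -3/2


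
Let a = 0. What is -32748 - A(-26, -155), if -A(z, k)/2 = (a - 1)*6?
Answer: -32760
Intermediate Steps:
A(z, k) = 12 (A(z, k) = -2*(0 - 1)*6 = -(-2)*6 = -2*(-6) = 12)
-32748 - A(-26, -155) = -32748 - 1*12 = -32748 - 12 = -32760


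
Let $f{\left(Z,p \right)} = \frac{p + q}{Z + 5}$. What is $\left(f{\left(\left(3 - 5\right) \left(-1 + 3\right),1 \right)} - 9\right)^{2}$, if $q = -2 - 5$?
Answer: $225$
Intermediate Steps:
$q = -7$
$f{\left(Z,p \right)} = \frac{-7 + p}{5 + Z}$ ($f{\left(Z,p \right)} = \frac{p - 7}{Z + 5} = \frac{-7 + p}{5 + Z}$)
$\left(f{\left(\left(3 - 5\right) \left(-1 + 3\right),1 \right)} - 9\right)^{2} = \left(\frac{-7 + 1}{5 + \left(3 - 5\right) \left(-1 + 3\right)} - 9\right)^{2} = \left(\frac{1}{5 - 4} \left(-6\right) - 9\right)^{2} = \left(1^{-1} \left(-6\right) - 9\right)^{2} = \left(1 \left(-6\right) - 9\right)^{2} = \left(-6 - 9\right)^{2} = \left(-15\right)^{2} = 225$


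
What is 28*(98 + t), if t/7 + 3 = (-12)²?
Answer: 30380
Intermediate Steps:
t = 987 (t = -21 + 7*(-12)² = -21 + 7*144 = -21 + 1008 = 987)
28*(98 + t) = 28*(98 + 987) = 28*1085 = 30380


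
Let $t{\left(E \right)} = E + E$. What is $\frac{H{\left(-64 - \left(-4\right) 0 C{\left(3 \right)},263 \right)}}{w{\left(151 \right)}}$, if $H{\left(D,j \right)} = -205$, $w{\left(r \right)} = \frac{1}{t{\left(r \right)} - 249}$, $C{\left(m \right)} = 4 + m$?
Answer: $-10865$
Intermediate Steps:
$t{\left(E \right)} = 2 E$
$w{\left(r \right)} = \frac{1}{-249 + 2 r}$ ($w{\left(r \right)} = \frac{1}{2 r - 249} = \frac{1}{-249 + 2 r}$)
$\frac{H{\left(-64 - \left(-4\right) 0 C{\left(3 \right)},263 \right)}}{w{\left(151 \right)}} = - \frac{205}{\frac{1}{-249 + 2 \cdot 151}} = - \frac{205}{\frac{1}{-249 + 302}} = - \frac{205}{\frac{1}{53}} = - 205 \frac{1}{\frac{1}{53}} = \left(-205\right) 53 = -10865$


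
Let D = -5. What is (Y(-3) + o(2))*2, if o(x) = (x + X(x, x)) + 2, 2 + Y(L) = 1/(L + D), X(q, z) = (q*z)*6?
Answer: 207/4 ≈ 51.750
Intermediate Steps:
X(q, z) = 6*q*z
Y(L) = -2 + 1/(-5 + L) (Y(L) = -2 + 1/(L - 5) = -2 + 1/(-5 + L))
o(x) = 2 + x + 6*x² (o(x) = (x + 6*x*x) + 2 = (x + 6*x²) + 2 = 2 + x + 6*x²)
(Y(-3) + o(2))*2 = ((11 - 2*(-3))/(-5 - 3) + (2 + 2 + 6*2²))*2 = ((11 + 6)/(-8) + (2 + 2 + 6*4))*2 = (-⅛*17 + (2 + 2 + 24))*2 = (-17/8 + 28)*2 = (207/8)*2 = 207/4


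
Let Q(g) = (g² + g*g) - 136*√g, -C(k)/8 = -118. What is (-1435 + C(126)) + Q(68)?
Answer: 8757 - 272*√17 ≈ 7635.5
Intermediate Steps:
C(k) = 944 (C(k) = -8*(-118) = 944)
Q(g) = -136*√g + 2*g² (Q(g) = (g² + g²) - 136*√g = 2*g² - 136*√g = -136*√g + 2*g²)
(-1435 + C(126)) + Q(68) = (-1435 + 944) + (-272*√17 + 2*68²) = -491 + (-272*√17 + 2*4624) = -491 + (-272*√17 + 9248) = -491 + (9248 - 272*√17) = 8757 - 272*√17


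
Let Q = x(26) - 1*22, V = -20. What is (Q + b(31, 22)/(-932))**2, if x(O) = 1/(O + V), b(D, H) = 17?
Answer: 3732843409/7817616 ≈ 477.49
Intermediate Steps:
x(O) = 1/(-20 + O) (x(O) = 1/(O - 20) = 1/(-20 + O))
Q = -131/6 (Q = 1/(-20 + 26) - 1*22 = 1/6 - 22 = -131/6 ≈ -21.833)
(Q + b(31, 22)/(-932))**2 = (-131/6 + 17/(-932))**2 = (-131/6 + 17*(-1/932))**2 = (-131/6 - 17/932)**2 = (-61097/2796)**2 = 3732843409/7817616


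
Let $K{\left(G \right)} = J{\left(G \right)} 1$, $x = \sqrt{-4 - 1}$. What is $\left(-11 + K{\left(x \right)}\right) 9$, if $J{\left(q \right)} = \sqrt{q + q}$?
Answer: $-99 + 9 \sqrt[4]{5} \left(1 + i\right) \approx -85.542 + 13.458 i$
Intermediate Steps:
$J{\left(q \right)} = \sqrt{2} \sqrt{q}$ ($J{\left(q \right)} = \sqrt{2 q} = \sqrt{2} \sqrt{q}$)
$x = i \sqrt{5}$ ($x = \sqrt{-5} = i \sqrt{5} \approx 2.2361 i$)
$K{\left(G \right)} = \sqrt{2} \sqrt{G}$ ($K{\left(G \right)} = \sqrt{2} \sqrt{G} 1 = \sqrt{2} \sqrt{G}$)
$\left(-11 + K{\left(x \right)}\right) 9 = \left(-11 + \sqrt{2} \sqrt{i \sqrt{5}}\right) 9 = \left(-11 + \sqrt{2} \sqrt[4]{5} \sqrt{i}\right) 9 = -99 + 9 \sqrt{2} \sqrt[4]{5} \sqrt{i}$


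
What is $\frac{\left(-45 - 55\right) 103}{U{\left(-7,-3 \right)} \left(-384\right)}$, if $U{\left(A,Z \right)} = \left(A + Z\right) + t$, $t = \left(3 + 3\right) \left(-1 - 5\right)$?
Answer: $- \frac{2575}{4416} \approx -0.58311$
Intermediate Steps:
$t = -36$ ($t = 6 \left(-6\right) = -36$)
$U{\left(A,Z \right)} = -36 + A + Z$ ($U{\left(A,Z \right)} = \left(A + Z\right) - 36 = -36 + A + Z$)
$\frac{\left(-45 - 55\right) 103}{U{\left(-7,-3 \right)} \left(-384\right)} = \frac{\left(-45 - 55\right) 103}{\left(-36 - 7 - 3\right) \left(-384\right)} = \frac{\left(-100\right) 103}{\left(-46\right) \left(-384\right)} = - \frac{10300}{17664} = \left(-10300\right) \frac{1}{17664} = - \frac{2575}{4416}$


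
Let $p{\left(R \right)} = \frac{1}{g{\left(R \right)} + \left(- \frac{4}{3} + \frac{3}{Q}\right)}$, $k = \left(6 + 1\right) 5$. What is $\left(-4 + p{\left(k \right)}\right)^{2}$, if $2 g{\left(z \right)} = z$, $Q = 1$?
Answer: $\frac{206116}{13225} \approx 15.585$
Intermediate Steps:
$k = 35$ ($k = 7 \cdot 5 = 35$)
$g{\left(z \right)} = \frac{z}{2}$
$p{\left(R \right)} = \frac{1}{\frac{5}{3} + \frac{R}{2}}$ ($p{\left(R \right)} = \frac{1}{\frac{R}{2} + \left(- \frac{4}{3} + \frac{3}{1}\right)} = \frac{1}{\frac{R}{2} + \left(\left(-4\right) \frac{1}{3} + 3 \cdot 1\right)} = \frac{1}{\frac{R}{2} + \left(- \frac{4}{3} + 3\right)} = \frac{1}{\frac{R}{2} + \frac{5}{3}} = \frac{1}{\frac{5}{3} + \frac{R}{2}}$)
$\left(-4 + p{\left(k \right)}\right)^{2} = \left(-4 + \frac{6}{10 + 3 \cdot 35}\right)^{2} = \left(-4 + \frac{6}{10 + 105}\right)^{2} = \left(-4 + \frac{6}{115}\right)^{2} = \left(- \frac{454}{115}\right)^{2} = \frac{206116}{13225}$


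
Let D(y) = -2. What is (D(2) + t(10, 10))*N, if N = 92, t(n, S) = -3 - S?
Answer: -1380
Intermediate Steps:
(D(2) + t(10, 10))*N = (-2 + (-3 - 1*10))*92 = (-2 + (-3 - 10))*92 = (-2 - 13)*92 = -15*92 = -1380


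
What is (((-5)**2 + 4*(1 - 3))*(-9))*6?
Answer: -918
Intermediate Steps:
(((-5)**2 + 4*(1 - 3))*(-9))*6 = ((25 + 4*(-2))*(-9))*6 = ((25 - 8)*(-9))*6 = (17*(-9))*6 = -153*6 = -918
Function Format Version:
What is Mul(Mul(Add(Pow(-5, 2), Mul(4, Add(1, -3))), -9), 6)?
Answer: -918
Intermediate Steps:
Mul(Mul(Add(Pow(-5, 2), Mul(4, Add(1, -3))), -9), 6) = Mul(Mul(Add(25, Mul(4, -2)), -9), 6) = Mul(Mul(Add(25, -8), -9), 6) = Mul(Mul(17, -9), 6) = Mul(-153, 6) = -918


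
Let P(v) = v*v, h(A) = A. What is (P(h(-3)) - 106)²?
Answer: 9409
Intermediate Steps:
P(v) = v²
(P(h(-3)) - 106)² = ((-3)² - 106)² = (9 - 106)² = (-97)² = 9409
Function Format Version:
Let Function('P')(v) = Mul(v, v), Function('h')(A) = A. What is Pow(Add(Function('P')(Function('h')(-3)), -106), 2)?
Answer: 9409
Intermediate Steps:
Function('P')(v) = Pow(v, 2)
Pow(Add(Function('P')(Function('h')(-3)), -106), 2) = Pow(Add(Pow(-3, 2), -106), 2) = Pow(Add(9, -106), 2) = Pow(-97, 2) = 9409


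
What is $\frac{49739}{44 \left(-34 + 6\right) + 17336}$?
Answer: $\frac{49739}{16104} \approx 3.0886$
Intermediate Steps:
$\frac{49739}{44 \left(-34 + 6\right) + 17336} = \frac{49739}{44 \left(-28\right) + 17336} = \frac{49739}{-1232 + 17336} = \frac{49739}{16104}$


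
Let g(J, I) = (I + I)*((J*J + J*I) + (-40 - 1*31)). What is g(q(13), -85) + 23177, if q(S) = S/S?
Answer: 49527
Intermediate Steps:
q(S) = 1
g(J, I) = 2*I*(-71 + J**2 + I*J) (g(J, I) = (2*I)*((J**2 + I*J) + (-40 - 31)) = (2*I)*((J**2 + I*J) - 71) = (2*I)*(-71 + J**2 + I*J) = 2*I*(-71 + J**2 + I*J))
g(q(13), -85) + 23177 = 2*(-85)*(-71 + 1**2 - 85*1) + 23177 = 2*(-85)*(-71 + 1 - 85) + 23177 = 2*(-85)*(-155) + 23177 = 26350 + 23177 = 49527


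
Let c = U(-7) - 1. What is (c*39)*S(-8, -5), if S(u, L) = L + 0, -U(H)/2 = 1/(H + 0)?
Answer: 975/7 ≈ 139.29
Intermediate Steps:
U(H) = -2/H (U(H) = -2/(H + 0) = -2/H)
S(u, L) = L
c = -5/7 (c = -2/(-7) - 1 = -2*(-⅐) - 1 = 2/7 - 1 = -5/7 ≈ -0.71429)
(c*39)*S(-8, -5) = -5/7*39*(-5) = -195/7*(-5) = 975/7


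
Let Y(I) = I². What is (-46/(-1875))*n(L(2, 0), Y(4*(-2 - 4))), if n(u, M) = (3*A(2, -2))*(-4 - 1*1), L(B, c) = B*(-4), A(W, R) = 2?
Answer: -92/125 ≈ -0.73600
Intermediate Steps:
L(B, c) = -4*B
n(u, M) = -30 (n(u, M) = (3*2)*(-4 - 1*1) = 6*(-4 - 1) = 6*(-5) = -30)
(-46/(-1875))*n(L(2, 0), Y(4*(-2 - 4))) = -46/(-1875)*(-30) = -46*(-1/1875)*(-30) = (46/1875)*(-30) = -92/125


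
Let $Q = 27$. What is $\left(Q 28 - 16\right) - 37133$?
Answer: $-36393$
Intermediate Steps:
$\left(Q 28 - 16\right) - 37133 = \left(27 \cdot 28 - 16\right) - 37133 = \left(756 - 16\right) - 37133 = 740 - 37133 = -36393$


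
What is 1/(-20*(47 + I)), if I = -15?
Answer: -1/640 ≈ -0.0015625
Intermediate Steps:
1/(-20*(47 + I)) = 1/(-20*(47 - 15)) = 1/(-20*32) = 1/(-640) = -1/640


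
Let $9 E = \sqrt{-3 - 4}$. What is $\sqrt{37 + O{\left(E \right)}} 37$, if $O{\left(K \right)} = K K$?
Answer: $\frac{37 \sqrt{2990}}{9} \approx 224.8$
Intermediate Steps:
$E = \frac{i \sqrt{7}}{9}$ ($E = \frac{\sqrt{-3 - 4}}{9} = \frac{\sqrt{-7}}{9} = \frac{i \sqrt{7}}{9} \approx 0.29397 i$)
$O{\left(K \right)} = K^{2}$
$\sqrt{37 + O{\left(E \right)}} 37 = \sqrt{37 + \left(\frac{i \sqrt{7}}{9}\right)^{2}} \cdot 37 = \sqrt{37 - \frac{7}{81}} \cdot 37 = \sqrt{\frac{2990}{81}} \cdot 37 = \frac{\sqrt{2990}}{9} \cdot 37 = \frac{37 \sqrt{2990}}{9}$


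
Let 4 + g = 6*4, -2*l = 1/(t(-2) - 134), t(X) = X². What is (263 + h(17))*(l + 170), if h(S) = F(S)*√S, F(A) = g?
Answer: 11624863/260 + 44201*√17/13 ≈ 58730.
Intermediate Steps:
l = 1/260 (l = -1/(2*((-2)² - 134)) = -1/(2*(4 - 134)) = -½/(-130) = -½*(-1/130) = 1/260 ≈ 0.0038462)
g = 20 (g = -4 + 6*4 = -4 + 24 = 20)
F(A) = 20
h(S) = 20*√S
(263 + h(17))*(l + 170) = (263 + 20*√17)*(1/260 + 170) = (263 + 20*√17)*(44201/260) = 11624863/260 + 44201*√17/13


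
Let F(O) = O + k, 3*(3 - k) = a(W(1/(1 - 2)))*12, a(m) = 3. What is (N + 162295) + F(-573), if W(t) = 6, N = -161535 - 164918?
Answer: -164740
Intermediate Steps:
N = -326453
k = -9 (k = 3 - 12 = -9)
F(O) = -9 + O (F(O) = O - 9 = -9 + O)
(N + 162295) + F(-573) = (-326453 + 162295) + (-9 - 573) = -164158 - 582 = -164740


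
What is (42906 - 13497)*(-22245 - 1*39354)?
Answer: -1811564991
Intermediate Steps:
(42906 - 13497)*(-22245 - 1*39354) = 29409*(-22245 - 39354) = 29409*(-61599) = -1811564991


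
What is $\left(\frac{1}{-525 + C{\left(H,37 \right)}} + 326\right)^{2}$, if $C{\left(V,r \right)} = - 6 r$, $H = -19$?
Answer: $\frac{59302477441}{558009} \approx 1.0628 \cdot 10^{5}$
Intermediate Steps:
$\left(\frac{1}{-525 + C{\left(H,37 \right)}} + 326\right)^{2} = \left(\frac{1}{-525 - 222} + 326\right)^{2} = \left(\frac{1}{-747} + 326\right)^{2} = \left(- \frac{1}{747} + 326\right)^{2} = \left(\frac{243521}{747}\right)^{2} = \frac{59302477441}{558009}$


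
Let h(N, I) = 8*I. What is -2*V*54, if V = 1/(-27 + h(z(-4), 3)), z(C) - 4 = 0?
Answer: 36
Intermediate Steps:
z(C) = 4 (z(C) = 4 + 0 = 4)
V = -1/3 (V = 1/(-27 + 8*3) = 1/(-27 + 24) = 1/(-3) = -1/3 ≈ -0.33333)
-2*V*54 = -2*(-1/3)*54 = (2/3)*54 = 36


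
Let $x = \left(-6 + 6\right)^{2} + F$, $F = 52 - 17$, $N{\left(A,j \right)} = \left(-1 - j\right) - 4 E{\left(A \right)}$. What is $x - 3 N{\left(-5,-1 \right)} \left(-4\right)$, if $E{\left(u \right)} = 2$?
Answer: $-3360$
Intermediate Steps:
$N{\left(A,j \right)} = -9 - j$ ($N{\left(A,j \right)} = \left(-1 - j\right) - 8 = -9 - j$)
$F = 35$
$x = 35$ ($x = \left(-6 + 6\right)^{2} + 35 = 0^{2} + 35 = 0 + 35 = 35$)
$x - 3 N{\left(-5,-1 \right)} \left(-4\right) = 35 - 3 \left(-9 - -1\right) \left(-4\right) = 35 - 3 \left(-9 + 1\right) \left(-4\right) = 35 \left(-3\right) \left(-8\right) \left(-4\right) = 35 \cdot 24 \left(-4\right) = 35 \left(-96\right) = -3360$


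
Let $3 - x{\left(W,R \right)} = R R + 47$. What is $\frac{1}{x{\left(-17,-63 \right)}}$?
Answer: $- \frac{1}{4013} \approx -0.00024919$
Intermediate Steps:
$x{\left(W,R \right)} = -44 - R^{2}$ ($x{\left(W,R \right)} = 3 - \left(R R + 47\right) = 3 - \left(R^{2} + 47\right) = 3 - \left(47 + R^{2}\right) = -44 - R^{2}$)
$\frac{1}{x{\left(-17,-63 \right)}} = \frac{1}{-44 - \left(-63\right)^{2}} = \frac{1}{-44 - 3969} = \frac{1}{-4013} = - \frac{1}{4013}$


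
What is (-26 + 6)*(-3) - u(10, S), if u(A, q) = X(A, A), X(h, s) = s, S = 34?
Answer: 50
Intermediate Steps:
u(A, q) = A
(-26 + 6)*(-3) - u(10, S) = (-26 + 6)*(-3) - 1*10 = -20*(-3) - 10 = 60 - 10 = 50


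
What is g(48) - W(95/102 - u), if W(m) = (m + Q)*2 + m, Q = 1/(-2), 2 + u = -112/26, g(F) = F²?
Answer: 1009211/442 ≈ 2283.3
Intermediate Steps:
u = -82/13 (u = -2 - 112/26 = -2 - 112*1/26 = -2 - 56/13 = -82/13 ≈ -6.3077)
Q = -½ (Q = 1*(-½) = -½ ≈ -0.50000)
W(m) = -1 + 3*m (W(m) = (m - ½)*2 + m = (-½ + m)*2 + m = (-1 + 2*m) + m = -1 + 3*m)
g(48) - W(95/102 - u) = 48² - (-1 + 3*(95/102 - 1*(-82/13))) = 2304 - (-1 + 3*(95*(1/102) + 82/13)) = 2304 - (-1 + 3*(95/102 + 82/13)) = 2304 - (-1 + 3*(9599/1326)) = 2304 - (-1 + 9599/442) = 2304 - 1*9157/442 = 2304 - 9157/442 = 1009211/442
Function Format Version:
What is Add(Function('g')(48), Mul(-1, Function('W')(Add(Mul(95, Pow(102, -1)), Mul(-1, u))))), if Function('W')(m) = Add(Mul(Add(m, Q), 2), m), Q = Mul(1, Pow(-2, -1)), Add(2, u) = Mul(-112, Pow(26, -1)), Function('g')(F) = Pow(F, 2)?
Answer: Rational(1009211, 442) ≈ 2283.3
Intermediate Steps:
u = Rational(-82, 13) (u = Add(-2, Mul(-112, Pow(26, -1))) = Add(-2, Mul(-112, Rational(1, 26))) = Add(-2, Rational(-56, 13)) = Rational(-82, 13) ≈ -6.3077)
Q = Rational(-1, 2) (Q = Mul(1, Rational(-1, 2)) = Rational(-1, 2) ≈ -0.50000)
Function('W')(m) = Add(-1, Mul(3, m)) (Function('W')(m) = Add(Mul(Add(m, Rational(-1, 2)), 2), m) = Add(Mul(Add(Rational(-1, 2), m), 2), m) = Add(Add(-1, Mul(2, m)), m) = Add(-1, Mul(3, m)))
Add(Function('g')(48), Mul(-1, Function('W')(Add(Mul(95, Pow(102, -1)), Mul(-1, u))))) = Add(Pow(48, 2), Mul(-1, Add(-1, Mul(3, Add(Mul(95, Pow(102, -1)), Mul(-1, Rational(-82, 13))))))) = Add(2304, Mul(-1, Add(-1, Mul(3, Add(Mul(95, Rational(1, 102)), Rational(82, 13)))))) = Add(2304, Mul(-1, Add(-1, Mul(3, Add(Rational(95, 102), Rational(82, 13)))))) = Add(2304, Mul(-1, Add(-1, Mul(3, Rational(9599, 1326))))) = Add(2304, Mul(-1, Add(-1, Rational(9599, 442)))) = Add(2304, Mul(-1, Rational(9157, 442))) = Add(2304, Rational(-9157, 442)) = Rational(1009211, 442)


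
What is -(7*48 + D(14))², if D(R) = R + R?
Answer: -132496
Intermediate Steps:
D(R) = 2*R
-(7*48 + D(14))² = -(7*48 + 2*14)² = -(336 + 28)² = -1*364² = -1*132496 = -132496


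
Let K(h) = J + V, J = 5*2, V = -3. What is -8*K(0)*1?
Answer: -56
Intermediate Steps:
J = 10
K(h) = 7 (K(h) = 10 - 3 = 7)
-8*K(0)*1 = -8*7*1 = -56*1 = -56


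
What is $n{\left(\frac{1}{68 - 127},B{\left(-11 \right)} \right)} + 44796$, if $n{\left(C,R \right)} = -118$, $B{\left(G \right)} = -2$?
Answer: $44678$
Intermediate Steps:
$n{\left(\frac{1}{68 - 127},B{\left(-11 \right)} \right)} + 44796 = -118 + 44796 = 44678$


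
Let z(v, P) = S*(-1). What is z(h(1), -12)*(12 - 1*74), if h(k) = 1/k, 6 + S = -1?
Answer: -434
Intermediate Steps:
S = -7 (S = -6 - 1 = -7)
z(v, P) = 7 (z(v, P) = -7*(-1) = 7)
z(h(1), -12)*(12 - 1*74) = 7*(12 - 1*74) = 7*(12 - 74) = 7*(-62) = -434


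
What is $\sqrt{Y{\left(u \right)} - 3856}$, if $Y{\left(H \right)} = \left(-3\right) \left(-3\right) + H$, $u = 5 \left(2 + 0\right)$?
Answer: $i \sqrt{3837} \approx 61.944 i$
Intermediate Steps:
$u = 10$ ($u = 5 \cdot 2 = 10$)
$Y{\left(H \right)} = 9 + H$
$\sqrt{Y{\left(u \right)} - 3856} = \sqrt{\left(9 + 10\right) - 3856} = \sqrt{19 - 3856} = \sqrt{-3837} = i \sqrt{3837}$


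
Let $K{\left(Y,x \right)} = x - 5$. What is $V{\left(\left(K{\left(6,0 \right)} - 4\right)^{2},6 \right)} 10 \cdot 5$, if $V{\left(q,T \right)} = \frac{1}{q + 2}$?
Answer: $\frac{50}{83} \approx 0.60241$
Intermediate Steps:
$K{\left(Y,x \right)} = -5 + x$ ($K{\left(Y,x \right)} = x - 5 = -5 + x$)
$V{\left(q,T \right)} = \frac{1}{2 + q}$
$V{\left(\left(K{\left(6,0 \right)} - 4\right)^{2},6 \right)} 10 \cdot 5 = \frac{1}{2 + \left(\left(-5 + 0\right) - 4\right)^{2}} \cdot 10 \cdot 5 = \frac{1}{2 + \left(-5 - 4\right)^{2}} \cdot 10 \cdot 5 = \frac{1}{2 + \left(-9\right)^{2}} \cdot 10 \cdot 5 = \frac{1}{2 + 81} \cdot 10 \cdot 5 = \frac{1}{83} \cdot 10 \cdot 5 = \frac{10}{83} \cdot 5 = \frac{50}{83}$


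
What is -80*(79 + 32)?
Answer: -8880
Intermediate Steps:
-80*(79 + 32) = -80*111 = -8880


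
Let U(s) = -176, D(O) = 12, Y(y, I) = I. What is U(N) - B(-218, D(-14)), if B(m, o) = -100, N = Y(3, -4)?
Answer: -76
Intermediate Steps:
N = -4
U(N) - B(-218, D(-14)) = -176 - 1*(-100) = -176 + 100 = -76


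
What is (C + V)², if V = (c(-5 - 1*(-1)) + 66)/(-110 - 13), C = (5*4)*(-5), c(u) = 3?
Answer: 16999129/1681 ≈ 10113.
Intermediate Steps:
C = -100 (C = 20*(-5) = -100)
V = -23/41 (V = (3 + 66)/(-110 - 13) = 69/(-123) = 69*(-1/123) = -23/41 ≈ -0.56098)
(C + V)² = (-100 - 23/41)² = (-4123/41)² = 16999129/1681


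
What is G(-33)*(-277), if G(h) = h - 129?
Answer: 44874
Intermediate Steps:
G(h) = -129 + h
G(-33)*(-277) = (-129 - 33)*(-277) = -162*(-277) = 44874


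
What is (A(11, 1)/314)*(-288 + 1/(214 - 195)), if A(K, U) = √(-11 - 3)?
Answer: -5471*I*√14/5966 ≈ -3.4312*I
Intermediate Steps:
A(K, U) = I*√14 (A(K, U) = √(-14) = I*√14)
(A(11, 1)/314)*(-288 + 1/(214 - 195)) = ((I*√14)/314)*(-288 + 1/(214 - 195)) = ((I*√14)*(1/314))*(-288 + 1/19) = (I*√14/314)*(-288 + 1/19) = (I*√14/314)*(-5471/19) = -5471*I*√14/5966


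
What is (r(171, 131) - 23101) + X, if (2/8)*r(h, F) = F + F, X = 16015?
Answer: -6038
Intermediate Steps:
r(h, F) = 8*F (r(h, F) = 4*(F + F) = 4*(2*F) = 8*F)
(r(171, 131) - 23101) + X = (8*131 - 23101) + 16015 = (1048 - 23101) + 16015 = -22053 + 16015 = -6038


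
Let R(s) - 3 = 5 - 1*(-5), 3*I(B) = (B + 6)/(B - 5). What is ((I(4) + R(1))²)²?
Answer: 707281/81 ≈ 8731.9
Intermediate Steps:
I(B) = (6 + B)/(3*(-5 + B)) (I(B) = ((B + 6)/(B - 5))/3 = ((6 + B)/(-5 + B))/3 = (6 + B)/(3*(-5 + B)))
R(s) = 13 (R(s) = 3 + (5 - 1*(-5)) = 3 + (5 + 5) = 3 + 10 = 13)
((I(4) + R(1))²)² = (((6 + 4)/(3*(-5 + 4)) + 13)²)² = (((⅓)*10/(-1) + 13)²)² = (((⅓)*(-1)*10 + 13)²)² = ((-10/3 + 13)²)² = ((29/3)²)² = (841/9)² = 707281/81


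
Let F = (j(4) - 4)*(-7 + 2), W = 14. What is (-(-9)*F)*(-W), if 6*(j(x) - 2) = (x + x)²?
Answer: 5460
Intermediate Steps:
j(x) = 2 + 2*x²/3 (j(x) = 2 + (x + x)²/6 = 2 + (2*x)²/6 = 2 + (4*x²)/6 = 2 + 2*x²/3)
F = -130/3 (F = ((2 + (⅔)*4²) - 4)*(-7 + 2) = ((2 + (⅔)*16) - 4)*(-5) = ((2 + 32/3) - 4)*(-5) = (38/3 - 4)*(-5) = (26/3)*(-5) = -130/3 ≈ -43.333)
(-(-9)*F)*(-W) = (-(-9)*(-130)/3)*(-1*14) = -9*130/3*(-14) = -390*(-14) = 5460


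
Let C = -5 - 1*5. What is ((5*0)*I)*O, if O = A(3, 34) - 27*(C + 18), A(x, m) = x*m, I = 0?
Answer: 0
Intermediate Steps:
C = -10 (C = -5 - 5 = -10)
A(x, m) = m*x
O = -114 (O = 34*3 - 27*(-10 + 18) = 102 - 27*8 = 102 - 1*216 = 102 - 216 = -114)
((5*0)*I)*O = ((5*0)*0)*(-114) = (0*0)*(-114) = 0*(-114) = 0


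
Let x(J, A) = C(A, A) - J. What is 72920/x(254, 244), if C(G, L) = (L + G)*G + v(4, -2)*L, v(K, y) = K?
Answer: 36460/59897 ≈ 0.60871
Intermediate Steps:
C(G, L) = 4*L + G*(G + L) (C(G, L) = (L + G)*G + 4*L = (G + L)*G + 4*L = G*(G + L) + 4*L = 4*L + G*(G + L))
x(J, A) = -J + 2*A² + 4*A (x(J, A) = (A² + 4*A + A*A) - J = (A² + 4*A + A²) - J = (2*A² + 4*A) - J = -J + 2*A² + 4*A)
72920/x(254, 244) = 72920/(-1*254 + 2*244² + 4*244) = 72920/(-254 + 2*59536 + 976) = 72920/(-254 + 119072 + 976) = 72920/119794 = 72920*(1/119794) = 36460/59897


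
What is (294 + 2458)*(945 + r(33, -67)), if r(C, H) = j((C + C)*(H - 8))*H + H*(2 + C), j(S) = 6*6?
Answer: -10490624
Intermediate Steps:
j(S) = 36
r(C, H) = 36*H + H*(2 + C)
(294 + 2458)*(945 + r(33, -67)) = (294 + 2458)*(945 - 67*(38 + 33)) = 2752*(945 - 67*71) = 2752*(945 - 4757) = 2752*(-3812) = -10490624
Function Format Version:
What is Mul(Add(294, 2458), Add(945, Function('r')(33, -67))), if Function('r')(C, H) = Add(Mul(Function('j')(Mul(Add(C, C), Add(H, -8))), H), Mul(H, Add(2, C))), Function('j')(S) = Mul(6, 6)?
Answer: -10490624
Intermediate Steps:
Function('j')(S) = 36
Function('r')(C, H) = Add(Mul(36, H), Mul(H, Add(2, C)))
Mul(Add(294, 2458), Add(945, Function('r')(33, -67))) = Mul(Add(294, 2458), Add(945, Mul(-67, Add(38, 33)))) = Mul(2752, Add(945, Mul(-67, 71))) = Mul(2752, Add(945, -4757)) = Mul(2752, -3812) = -10490624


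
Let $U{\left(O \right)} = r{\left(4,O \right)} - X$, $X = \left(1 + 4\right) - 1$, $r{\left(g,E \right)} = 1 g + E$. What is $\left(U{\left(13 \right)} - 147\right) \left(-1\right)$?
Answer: $134$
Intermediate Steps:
$r{\left(g,E \right)} = E + g$ ($r{\left(g,E \right)} = g + E = E + g$)
$X = 4$ ($X = 5 - 1 = 4$)
$U{\left(O \right)} = O$ ($U{\left(O \right)} = \left(O + 4\right) - 4 = \left(4 + O\right) - 4 = O$)
$\left(U{\left(13 \right)} - 147\right) \left(-1\right) = \left(13 - 147\right) \left(-1\right) = \left(-134\right) \left(-1\right) = 134$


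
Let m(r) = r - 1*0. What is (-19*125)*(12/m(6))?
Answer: -4750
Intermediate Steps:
m(r) = r (m(r) = r + 0 = r)
(-19*125)*(12/m(6)) = (-19*125)*(12/6) = -28500/6 = -2375*2 = -4750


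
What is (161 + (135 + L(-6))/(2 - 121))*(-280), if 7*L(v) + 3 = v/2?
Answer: -5326960/119 ≈ -44764.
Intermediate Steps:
L(v) = -3/7 + v/14 (L(v) = -3/7 + (v/2)/7 = -3/7 + v/14)
(161 + (135 + L(-6))/(2 - 121))*(-280) = (161 + (135 + (-3/7 + (1/14)*(-6)))/(2 - 121))*(-280) = (161 + (135 + (-3/7 - 3/7))/(-119))*(-280) = (161 + (135 - 6/7)*(-1/119))*(-280) = (161 + (939/7)*(-1/119))*(-280) = (161 - 939/833)*(-280) = (133174/833)*(-280) = -5326960/119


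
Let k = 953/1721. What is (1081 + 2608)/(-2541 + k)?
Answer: -6348769/4372108 ≈ -1.4521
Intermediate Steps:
k = 953/1721 (k = 953*(1/1721) = 953/1721 ≈ 0.55375)
(1081 + 2608)/(-2541 + k) = (1081 + 2608)/(-2541 + 953/1721) = 3689/(-4372108/1721) = 3689*(-1721/4372108) = -6348769/4372108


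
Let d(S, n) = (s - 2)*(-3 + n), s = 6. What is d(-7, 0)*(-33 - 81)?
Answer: 1368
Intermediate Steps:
d(S, n) = -12 + 4*n (d(S, n) = (6 - 2)*(-3 + n) = 4*(-3 + n) = -12 + 4*n)
d(-7, 0)*(-33 - 81) = (-12 + 4*0)*(-33 - 81) = (-12 + 0)*(-114) = -12*(-114) = 1368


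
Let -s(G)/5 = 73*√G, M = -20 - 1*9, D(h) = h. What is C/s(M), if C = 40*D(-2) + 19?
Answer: -61*I*√29/10585 ≈ -0.031034*I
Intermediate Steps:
M = -29 (M = -20 - 9 = -29)
C = -61 (C = 40*(-2) + 19 = -80 + 19 = -61)
s(G) = -365*√G
C/s(M) = -61*I*√29/10585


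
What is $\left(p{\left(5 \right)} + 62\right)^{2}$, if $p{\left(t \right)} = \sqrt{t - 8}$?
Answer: $\left(62 + i \sqrt{3}\right)^{2} \approx 3841.0 + 214.77 i$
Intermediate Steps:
$p{\left(t \right)} = \sqrt{-8 + t}$
$\left(p{\left(5 \right)} + 62\right)^{2} = \left(\sqrt{-8 + 5} + 62\right)^{2} = \left(\sqrt{-3} + 62\right)^{2} = \left(i \sqrt{3} + 62\right)^{2} = \left(62 + i \sqrt{3}\right)^{2}$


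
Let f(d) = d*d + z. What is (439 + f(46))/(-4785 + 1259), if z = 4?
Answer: -2559/3526 ≈ -0.72575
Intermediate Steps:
f(d) = 4 + d² (f(d) = d*d + 4 = d² + 4 = 4 + d²)
(439 + f(46))/(-4785 + 1259) = (439 + (4 + 46²))/(-4785 + 1259) = (439 + (4 + 2116))/(-3526) = (439 + 2120)*(-1/3526) = 2559*(-1/3526) = -2559/3526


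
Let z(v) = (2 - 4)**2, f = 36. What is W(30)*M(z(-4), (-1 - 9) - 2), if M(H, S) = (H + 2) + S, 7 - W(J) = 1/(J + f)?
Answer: -461/11 ≈ -41.909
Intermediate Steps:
W(J) = 7 - 1/(36 + J) (W(J) = 7 - 1/(J + 36) = 7 - 1/(36 + J))
z(v) = 4 (z(v) = (-2)**2 = 4)
M(H, S) = 2 + H + S (M(H, S) = (2 + H) + S = 2 + H + S)
W(30)*M(z(-4), (-1 - 9) - 2) = ((251 + 7*30)/(36 + 30))*(2 + 4 + ((-1 - 9) - 2)) = ((251 + 210)/66)*(2 + 4 + (-10 - 2)) = ((1/66)*461)*(2 + 4 - 12) = (461/66)*(-6) = -461/11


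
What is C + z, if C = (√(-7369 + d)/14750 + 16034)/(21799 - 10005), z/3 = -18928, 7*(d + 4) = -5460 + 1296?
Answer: -334847231/5897 + I*√15617/243546100 ≈ -56783.0 + 5.1312e-7*I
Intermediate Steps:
d = -4192/7 (d = -4 + (-5460 + 1296)/7 = -4 + (⅐)*(-4164) = -4 - 4164/7 = -4192/7 ≈ -598.86)
z = -56784 (z = 3*(-18928) = -56784)
C = 8017/5897 + I*√15617/243546100 (C = (√(-7369 - 4192/7)/14750 + 16034)/(21799 - 10005) = (√(-55775/7)*(1/14750) + 16034)/11794 = ((5*I*√15617/7)*(1/14750) + 16034)*(1/11794) = (I*√15617/20650 + 16034)*(1/11794) = (16034 + I*√15617/20650)*(1/11794) = 8017/5897 + I*√15617/243546100 ≈ 1.3595 + 5.1312e-7*I)
C + z = (8017/5897 + I*√15617/243546100) - 56784 = -334847231/5897 + I*√15617/243546100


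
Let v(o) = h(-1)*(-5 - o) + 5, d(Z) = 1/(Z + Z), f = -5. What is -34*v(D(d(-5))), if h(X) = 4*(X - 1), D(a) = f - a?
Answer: -986/5 ≈ -197.20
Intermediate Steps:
d(Z) = 1/(2*Z)
D(a) = -5 - a
h(X) = -4 + 4*X (h(X) = 4*(-1 + X) = -4 + 4*X)
v(o) = 45 + 8*o (v(o) = (-4 + 4*(-1))*(-5 - o) + 5 = (-4 - 4)*(-5 - o) + 5 = -8*(-5 - o) + 5 = (40 + 8*o) + 5 = 45 + 8*o)
-34*v(D(d(-5))) = -34*(45 + 8*(-5 - 1/(2*(-5)))) = -34*(45 + 8*(-5 - (-1)/(2*5))) = -34*(45 + 8*(-5 - 1*(-⅒))) = -34*(45 + 8*(-5 + ⅒)) = -34*(45 + 8*(-49/10)) = -34*(45 - 196/5) = -34*29/5 = -986/5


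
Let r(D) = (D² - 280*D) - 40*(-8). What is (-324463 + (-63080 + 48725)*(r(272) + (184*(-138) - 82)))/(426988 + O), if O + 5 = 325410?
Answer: 391997687/752393 ≈ 521.00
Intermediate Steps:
O = 325405 (O = -5 + 325410 = 325405)
r(D) = 320 + D² - 280*D (r(D) = (D² - 280*D) + 320 = 320 + D² - 280*D)
(-324463 + (-63080 + 48725)*(r(272) + (184*(-138) - 82)))/(426988 + O) = (-324463 + (-63080 + 48725)*((320 + 272² - 280*272) + (184*(-138) - 82)))/(426988 + 325405) = (-324463 - 14355*((320 + 73984 - 76160) + (-25392 - 82)))/752393 = (-324463 - 14355*(-1856 - 25474))*(1/752393) = (-324463 - 14355*(-27330))*(1/752393) = (-324463 + 392322150)*(1/752393) = 391997687*(1/752393) = 391997687/752393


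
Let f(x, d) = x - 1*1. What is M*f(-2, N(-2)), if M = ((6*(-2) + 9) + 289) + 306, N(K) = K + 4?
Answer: -1776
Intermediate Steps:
N(K) = 4 + K
f(x, d) = -1 + x (f(x, d) = x - 1 = -1 + x)
M = 592 (M = ((-12 + 9) + 289) + 306 = (-3 + 289) + 306 = 286 + 306 = 592)
M*f(-2, N(-2)) = 592*(-1 - 2) = 592*(-3) = -1776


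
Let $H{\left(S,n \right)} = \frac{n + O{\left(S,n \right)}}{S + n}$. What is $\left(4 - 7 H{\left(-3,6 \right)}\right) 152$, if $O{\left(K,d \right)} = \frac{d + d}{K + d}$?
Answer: $- \frac{8816}{3} \approx -2938.7$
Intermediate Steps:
$O{\left(K,d \right)} = \frac{2 d}{K + d}$
$H{\left(S,n \right)} = \frac{n + \frac{2 n}{S + n}}{S + n}$
$\left(4 - 7 H{\left(-3,6 \right)}\right) 152 = \left(4 - 7 \frac{6 \left(2 - 3 + 6\right)}{\left(-3 + 6\right)^{2}}\right) 152 = \left(4 - 7 \cdot 6 \cdot \frac{1}{9} \cdot 5\right) 152 = \left(4 - \frac{70}{3}\right) 152 = \left(- \frac{58}{3}\right) 152 = - \frac{8816}{3}$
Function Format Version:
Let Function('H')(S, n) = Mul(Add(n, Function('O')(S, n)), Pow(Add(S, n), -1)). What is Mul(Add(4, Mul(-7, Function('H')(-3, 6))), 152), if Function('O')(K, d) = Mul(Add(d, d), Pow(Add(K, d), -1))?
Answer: Rational(-8816, 3) ≈ -2938.7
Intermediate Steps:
Function('O')(K, d) = Mul(2, d, Pow(Add(K, d), -1)) (Function('O')(K, d) = Mul(Mul(2, d), Pow(Add(K, d), -1)) = Mul(2, d, Pow(Add(K, d), -1)))
Function('H')(S, n) = Mul(Pow(Add(S, n), -1), Add(n, Mul(2, n, Pow(Add(S, n), -1)))) (Function('H')(S, n) = Mul(Add(n, Mul(2, n, Pow(Add(S, n), -1))), Pow(Add(S, n), -1)) = Mul(Pow(Add(S, n), -1), Add(n, Mul(2, n, Pow(Add(S, n), -1)))))
Mul(Add(4, Mul(-7, Function('H')(-3, 6))), 152) = Mul(Add(4, Mul(-7, Mul(6, Pow(Add(-3, 6), -2), Add(2, -3, 6)))), 152) = Mul(Add(4, Mul(-7, Mul(6, Pow(3, -2), 5))), 152) = Mul(Add(4, Mul(-7, Mul(6, Rational(1, 9), 5))), 152) = Mul(Add(4, Mul(-7, Rational(10, 3))), 152) = Mul(Add(4, Rational(-70, 3)), 152) = Mul(Rational(-58, 3), 152) = Rational(-8816, 3)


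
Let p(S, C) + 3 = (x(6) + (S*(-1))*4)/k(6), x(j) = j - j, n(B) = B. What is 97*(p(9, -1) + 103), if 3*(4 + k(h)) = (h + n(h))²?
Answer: 105827/11 ≈ 9620.6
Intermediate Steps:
k(h) = -4 + 4*h²/3 (k(h) = -4 + (h + h)²/3 = -4 + (2*h)²/3 = -4 + (4*h²)/3 = -4 + 4*h²/3)
x(j) = 0
p(S, C) = -3 - S/11 (p(S, C) = -3 + (0 + (S*(-1))*4)/(-4 + (4/3)*6²) = -3 + (0 - S*4)/(-4 + (4/3)*36) = -3 + (0 - 4*S)/(-4 + 48) = -3 - 4*S/44 = -3 - 4*S*(1/44) = -3 - S/11)
97*(p(9, -1) + 103) = 97*((-3 - 1/11*9) + 103) = 97*((-3 - 9/11) + 103) = 97*(-42/11 + 103) = 97*(1091/11) = 105827/11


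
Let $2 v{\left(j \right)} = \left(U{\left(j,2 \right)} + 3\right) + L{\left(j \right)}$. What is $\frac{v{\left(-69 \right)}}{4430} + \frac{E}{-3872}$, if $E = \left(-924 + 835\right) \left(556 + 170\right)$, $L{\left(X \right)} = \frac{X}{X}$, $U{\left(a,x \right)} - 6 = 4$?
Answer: $\frac{591461}{35440} \approx 16.689$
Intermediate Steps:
$U{\left(a,x \right)} = 10$ ($U{\left(a,x \right)} = 6 + 4 = 10$)
$L{\left(X \right)} = 1$
$v{\left(j \right)} = 7$ ($v{\left(j \right)} = \frac{\left(10 + 3\right) + 1}{2} = \frac{13 + 1}{2} = \frac{1}{2} \cdot 14 = 7$)
$E = -64614$ ($E = \left(-89\right) 726 = -64614$)
$\frac{v{\left(-69 \right)}}{4430} + \frac{E}{-3872} = \frac{7}{4430} - \frac{64614}{-3872} = 7 \cdot \frac{1}{4430} - - \frac{267}{16} = \frac{7}{4430} + \frac{267}{16} = \frac{591461}{35440}$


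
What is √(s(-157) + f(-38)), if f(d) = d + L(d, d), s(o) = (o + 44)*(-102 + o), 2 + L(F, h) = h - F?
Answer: √29227 ≈ 170.96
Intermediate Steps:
L(F, h) = -2 + h - F (L(F, h) = -2 + (h - F) = -2 + h - F)
s(o) = (-102 + o)*(44 + o) (s(o) = (44 + o)*(-102 + o) = (-102 + o)*(44 + o))
f(d) = -2 + d (f(d) = d + (-2 + d - d) = d - 2 = -2 + d)
√(s(-157) + f(-38)) = √((-4488 + (-157)² - 58*(-157)) + (-2 - 38)) = √((-4488 + 24649 + 9106) - 40) = √(29267 - 40) = √29227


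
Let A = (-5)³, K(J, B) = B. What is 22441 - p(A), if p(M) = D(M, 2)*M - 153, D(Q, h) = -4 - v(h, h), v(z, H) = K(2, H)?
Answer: 21844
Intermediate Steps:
v(z, H) = H
D(Q, h) = -4 - h
A = -125
p(M) = -153 - 6*M (p(M) = (-4 - 1*2)*M - 153 = (-4 - 2)*M - 153 = -6*M - 153 = -153 - 6*M)
22441 - p(A) = 22441 - (-153 - 6*(-125)) = 22441 - (-153 + 750) = 22441 - 1*597 = 22441 - 597 = 21844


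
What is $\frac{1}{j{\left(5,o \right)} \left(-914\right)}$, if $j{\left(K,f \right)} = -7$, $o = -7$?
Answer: $\frac{1}{6398} \approx 0.0001563$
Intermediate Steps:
$\frac{1}{j{\left(5,o \right)} \left(-914\right)} = \frac{1}{\left(-7\right) \left(-914\right)} = \frac{1}{6398}$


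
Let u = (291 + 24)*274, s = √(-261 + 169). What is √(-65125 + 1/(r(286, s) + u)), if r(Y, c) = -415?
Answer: I*√480489060417230/85895 ≈ 255.2*I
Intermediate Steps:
s = 2*I*√23 (s = √(-92) = 2*I*√23 ≈ 9.5917*I)
u = 86310 (u = 315*274 = 86310)
√(-65125 + 1/(r(286, s) + u)) = √(-65125 + 1/(-415 + 86310)) = √(-65125 + 1/85895) = √(-5593911874/85895) = I*√480489060417230/85895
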